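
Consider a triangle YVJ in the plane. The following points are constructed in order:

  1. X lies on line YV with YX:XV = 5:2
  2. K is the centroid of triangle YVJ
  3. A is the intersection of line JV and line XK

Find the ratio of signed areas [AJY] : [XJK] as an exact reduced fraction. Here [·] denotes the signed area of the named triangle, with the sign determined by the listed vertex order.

Work in coordinates with Y = (0, 0), V = (1, 0), J = (0, 1).
1. X lies on line YV with YX:XV = 5:2 ⇒ X = (5/7, 0)
2. K is the centroid of triangle YVJ ⇒ K = (1/3, 1/3)
3. A is the intersection of line JV and line XK ⇒ A = (3, -2)
2·[AJY] = 3, 2·[XJK] = 1/7
[AJY]:[XJK] = 3:1/7 = 21

[AJY]:[XJK] = 21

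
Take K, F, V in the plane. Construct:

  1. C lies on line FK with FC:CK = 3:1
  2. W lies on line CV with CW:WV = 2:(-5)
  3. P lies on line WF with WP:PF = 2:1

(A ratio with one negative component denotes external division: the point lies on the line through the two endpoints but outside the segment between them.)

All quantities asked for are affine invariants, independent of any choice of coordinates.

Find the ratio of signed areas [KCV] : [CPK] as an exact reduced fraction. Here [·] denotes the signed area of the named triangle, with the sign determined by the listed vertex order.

Work in coordinates with K = (0, 0), F = (1, 0), V = (0, 1).
1. C lies on line FK with FC:CK = 3:1 ⇒ C = (1/4, 0)
2. W lies on line CV with CW:WV = 2:(-5) ⇒ W = (5/12, -2/3)
3. P lies on line WF with WP:PF = 2:1 ⇒ P = (29/36, -2/9)
2·[KCV] = 1/4, 2·[CPK] = -1/18
[KCV]:[CPK] = 1/4:-1/18 = -9/2

[KCV]:[CPK] = -9/2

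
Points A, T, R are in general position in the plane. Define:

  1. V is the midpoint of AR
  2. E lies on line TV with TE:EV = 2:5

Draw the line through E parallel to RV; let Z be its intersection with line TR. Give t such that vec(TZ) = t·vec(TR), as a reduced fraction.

Work in coordinates with A = (0, 0), T = (1, 0), R = (0, 1).
1. V is the midpoint of AR ⇒ V = (0, 1/2)
2. E lies on line TV with TE:EV = 2:5 ⇒ E = (5/7, 1/7)
through E parallel to RV: direction (0, -1/2); meets TR at Z = (5/7, 2/7)
Z = T + t·(R−T) with t = 2/7

t = 2/7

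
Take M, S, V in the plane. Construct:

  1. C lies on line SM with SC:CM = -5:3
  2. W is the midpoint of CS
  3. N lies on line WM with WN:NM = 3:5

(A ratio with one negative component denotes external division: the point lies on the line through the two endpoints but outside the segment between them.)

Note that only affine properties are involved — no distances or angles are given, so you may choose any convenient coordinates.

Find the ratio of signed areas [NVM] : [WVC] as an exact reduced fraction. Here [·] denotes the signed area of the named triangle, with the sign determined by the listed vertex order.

Work in coordinates with M = (0, 0), S = (1, 0), V = (0, 1).
1. C lies on line SM with SC:CM = -5:3 ⇒ C = (-3/2, 0)
2. W is the midpoint of CS ⇒ W = (-1/4, 0)
3. N lies on line WM with WN:NM = 3:5 ⇒ N = (-5/32, 0)
2·[NVM] = -5/32, 2·[WVC] = 5/4
[NVM]:[WVC] = -5/32:5/4 = -1/8

[NVM]:[WVC] = -1/8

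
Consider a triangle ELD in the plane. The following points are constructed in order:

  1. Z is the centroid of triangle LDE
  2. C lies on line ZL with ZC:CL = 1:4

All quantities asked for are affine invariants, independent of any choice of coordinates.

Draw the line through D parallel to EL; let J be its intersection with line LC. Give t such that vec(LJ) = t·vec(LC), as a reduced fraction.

Work in coordinates with E = (0, 0), L = (1, 0), D = (0, 1).
1. Z is the centroid of triangle LDE ⇒ Z = (1/3, 1/3)
2. C lies on line ZL with ZC:CL = 1:4 ⇒ C = (7/15, 4/15)
through D parallel to EL: direction (1, 0); meets LC at J = (-1, 1)
J = L + t·(C−L) with t = 15/4

t = 15/4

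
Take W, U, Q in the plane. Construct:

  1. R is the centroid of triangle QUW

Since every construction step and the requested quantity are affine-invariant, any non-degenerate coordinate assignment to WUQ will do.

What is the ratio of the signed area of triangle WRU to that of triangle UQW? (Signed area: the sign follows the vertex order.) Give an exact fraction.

[WRU]:[UQW] = -1/3

Work in coordinates with W = (0, 0), U = (1, 0), Q = (0, 1).
1. R is the centroid of triangle QUW ⇒ R = (1/3, 1/3)
2·[WRU] = -1/3, 2·[UQW] = 1
[WRU]:[UQW] = -1/3:1 = -1/3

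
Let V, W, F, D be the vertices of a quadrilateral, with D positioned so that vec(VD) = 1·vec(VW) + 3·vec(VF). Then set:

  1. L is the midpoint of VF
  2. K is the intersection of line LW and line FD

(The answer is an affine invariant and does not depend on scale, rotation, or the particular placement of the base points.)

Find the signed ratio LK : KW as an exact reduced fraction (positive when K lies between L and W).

LK:KW = -1/6

Assign V = (0, 0), W = (1, 0), F = (0, 1), D = (1, 3) — the answer is frame-independent, so this choice is without loss of generality.
1. L is the midpoint of VF ⇒ L = (0, 1/2)
2. K is the intersection of line LW and line FD ⇒ K = (-1/5, 3/5)
K = L + t·(W−L) with t = -1/5, so LK:KW = t:(1−t) = -1/5:6/5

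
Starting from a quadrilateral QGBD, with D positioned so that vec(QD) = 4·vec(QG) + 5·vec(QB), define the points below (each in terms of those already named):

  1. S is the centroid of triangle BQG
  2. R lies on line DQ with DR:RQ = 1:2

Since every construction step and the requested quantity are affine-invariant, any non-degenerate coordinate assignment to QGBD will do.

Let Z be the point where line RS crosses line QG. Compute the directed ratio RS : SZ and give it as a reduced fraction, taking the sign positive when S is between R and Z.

Choose coordinates Q = (0, 0), G = (1, 0), B = (0, 1), D = (4, 5).
1. S is the centroid of triangle BQG ⇒ S = (1/3, 1/3)
2. R lies on line DQ with DR:RQ = 1:2 ⇒ R = (8/3, 10/3)
line RS meets QG at Z = (2/27, 0)
S = R + t·(Z−R) with t = 9/10, so RS:SZ = 9/10:1/10

RS:SZ = 9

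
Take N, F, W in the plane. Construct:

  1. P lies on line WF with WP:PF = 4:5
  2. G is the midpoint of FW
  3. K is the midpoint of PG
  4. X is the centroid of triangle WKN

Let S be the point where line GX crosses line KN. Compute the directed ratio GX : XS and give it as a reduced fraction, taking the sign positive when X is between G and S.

GX:XS = -20/17

Assign N = (0, 0), F = (1, 0), W = (0, 1) — the answer is frame-independent, so this choice is without loss of generality.
1. P lies on line WF with WP:PF = 4:5 ⇒ P = (4/9, 5/9)
2. G is the midpoint of FW ⇒ G = (1/2, 1/2)
3. K is the midpoint of PG ⇒ K = (17/36, 19/36)
4. X is the centroid of triangle WKN ⇒ X = (17/108, 55/108)
line GX meets KN at S = (323/720, 361/720)
X = G + t·(S−G) with t = 20/3, so GX:XS = 20/3:-17/3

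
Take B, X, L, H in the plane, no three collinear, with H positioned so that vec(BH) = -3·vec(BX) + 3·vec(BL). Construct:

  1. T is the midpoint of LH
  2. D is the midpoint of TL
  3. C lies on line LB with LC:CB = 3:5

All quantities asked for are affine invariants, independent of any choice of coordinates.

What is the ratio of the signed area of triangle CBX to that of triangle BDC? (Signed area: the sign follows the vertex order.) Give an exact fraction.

[CBX]:[BDC] = -4/3

Choose coordinates B = (0, 0), X = (1, 0), L = (0, 1), H = (-3, 3).
1. T is the midpoint of LH ⇒ T = (-3/2, 2)
2. D is the midpoint of TL ⇒ D = (-3/4, 3/2)
3. C lies on line LB with LC:CB = 3:5 ⇒ C = (0, 5/8)
2·[CBX] = 5/8, 2·[BDC] = -15/32
[CBX]:[BDC] = 5/8:-15/32 = -4/3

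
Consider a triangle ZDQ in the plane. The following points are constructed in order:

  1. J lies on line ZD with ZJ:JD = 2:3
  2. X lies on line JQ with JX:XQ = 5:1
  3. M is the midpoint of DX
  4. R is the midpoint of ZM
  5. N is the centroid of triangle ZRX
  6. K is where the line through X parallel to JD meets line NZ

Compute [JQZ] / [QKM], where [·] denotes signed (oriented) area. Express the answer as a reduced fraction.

Set Z = (0, 0), D = (1, 0), Q = (0, 1); any affine frame gives the same invariant.
1. J lies on line ZD with ZJ:JD = 2:3 ⇒ J = (2/5, 0)
2. X lies on line JQ with JX:XQ = 5:1 ⇒ X = (1/15, 5/6)
3. M is the midpoint of DX ⇒ M = (8/15, 5/12)
4. R is the midpoint of ZM ⇒ R = (4/15, 5/24)
5. N is the centroid of triangle ZRX ⇒ N = (1/9, 25/72)
6. K is where the line through X parallel to JD meets line NZ ⇒ K = (4/15, 5/6)
2·[JQZ] = 2/5, 2·[QKM] = -1/15
[JQZ]:[QKM] = 2/5:-1/15 = -6

[JQZ]:[QKM] = -6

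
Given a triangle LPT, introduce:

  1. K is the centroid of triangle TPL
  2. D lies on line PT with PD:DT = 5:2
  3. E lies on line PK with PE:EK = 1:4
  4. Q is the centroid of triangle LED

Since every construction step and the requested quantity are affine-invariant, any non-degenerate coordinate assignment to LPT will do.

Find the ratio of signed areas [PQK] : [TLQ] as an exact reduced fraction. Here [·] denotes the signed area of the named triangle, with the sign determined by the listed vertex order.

[PQK]:[TLQ] = -10/121

Assign L = (0, 0), P = (1, 0), T = (0, 1) — the answer is frame-independent, so this choice is without loss of generality.
1. K is the centroid of triangle TPL ⇒ K = (1/3, 1/3)
2. D lies on line PT with PD:DT = 5:2 ⇒ D = (2/7, 5/7)
3. E lies on line PK with PE:EK = 1:4 ⇒ E = (13/15, 1/15)
4. Q is the centroid of triangle LED ⇒ Q = (121/315, 82/315)
2·[PQK] = -2/63, 2·[TLQ] = 121/315
[PQK]:[TLQ] = -2/63:121/315 = -10/121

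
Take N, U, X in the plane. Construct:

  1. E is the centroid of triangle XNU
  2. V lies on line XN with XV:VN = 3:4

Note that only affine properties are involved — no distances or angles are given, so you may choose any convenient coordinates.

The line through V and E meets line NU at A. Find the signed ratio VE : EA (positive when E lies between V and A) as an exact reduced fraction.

Choose coordinates N = (0, 0), U = (1, 0), X = (0, 1).
1. E is the centroid of triangle XNU ⇒ E = (1/3, 1/3)
2. V lies on line XN with XV:VN = 3:4 ⇒ V = (0, 4/7)
line VE meets NU at A = (4/5, 0)
E = V + t·(A−V) with t = 5/12, so VE:EA = 5/12:7/12

VE:EA = 5/7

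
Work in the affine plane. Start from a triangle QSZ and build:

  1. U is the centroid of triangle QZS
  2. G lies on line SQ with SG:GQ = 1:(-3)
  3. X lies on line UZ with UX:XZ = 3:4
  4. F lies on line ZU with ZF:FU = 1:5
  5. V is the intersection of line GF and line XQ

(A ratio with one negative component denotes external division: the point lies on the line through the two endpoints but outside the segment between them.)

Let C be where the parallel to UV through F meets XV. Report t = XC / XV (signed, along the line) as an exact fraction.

t = -17/18

Choose coordinates Q = (0, 0), S = (1, 0), Z = (0, 1).
1. U is the centroid of triangle QZS ⇒ U = (1/3, 1/3)
2. G lies on line SQ with SG:GQ = 1:(-3) ⇒ G = (3/2, 0)
3. X lies on line UZ with UX:XZ = 3:4 ⇒ X = (4/21, 13/21)
4. F lies on line ZU with ZF:FU = 1:5 ⇒ F = (1/18, 8/9)
5. V is the intersection of line GF and line XQ ⇒ V = (16/67, 52/67)
through F parallel to UV: direction (-19/201, 89/201); meets XV at C = (262/1809, 1703/3618)
C = X + t·(V−X) with t = -17/18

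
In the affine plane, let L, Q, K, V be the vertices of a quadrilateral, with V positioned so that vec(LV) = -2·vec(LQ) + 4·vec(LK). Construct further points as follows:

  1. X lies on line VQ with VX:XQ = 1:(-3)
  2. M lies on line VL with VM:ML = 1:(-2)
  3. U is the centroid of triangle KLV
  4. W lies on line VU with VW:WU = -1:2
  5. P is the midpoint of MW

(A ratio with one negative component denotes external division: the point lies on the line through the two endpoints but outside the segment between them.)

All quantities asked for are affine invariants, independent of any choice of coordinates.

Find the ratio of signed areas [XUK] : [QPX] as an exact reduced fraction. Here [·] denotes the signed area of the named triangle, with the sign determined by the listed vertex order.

[XUK]:[QPX] = 4/17

Work in coordinates with L = (0, 0), Q = (1, 0), K = (0, 1), V = (-2, 4).
1. X lies on line VQ with VX:XQ = 1:(-3) ⇒ X = (-7/2, 6)
2. M lies on line VL with VM:ML = 1:(-2) ⇒ M = (-4, 8)
3. U is the centroid of triangle KLV ⇒ U = (-2/3, 5/3)
4. W lies on line VU with VW:WU = -1:2 ⇒ W = (-10/3, 19/3)
5. P is the midpoint of MW ⇒ P = (-11/3, 43/6)
2·[XUK] = 1, 2·[QPX] = 17/4
[XUK]:[QPX] = 1:17/4 = 4/17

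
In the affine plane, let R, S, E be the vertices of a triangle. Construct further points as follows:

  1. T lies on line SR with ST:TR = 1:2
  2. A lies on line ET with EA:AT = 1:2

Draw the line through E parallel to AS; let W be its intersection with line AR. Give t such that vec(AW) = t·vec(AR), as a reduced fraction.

Assign R = (0, 0), S = (1, 0), E = (0, 1) — the answer is frame-independent, so this choice is without loss of generality.
1. T lies on line SR with ST:TR = 1:2 ⇒ T = (2/3, 0)
2. A lies on line ET with EA:AT = 1:2 ⇒ A = (2/9, 2/3)
through E parallel to AS: direction (7/9, -2/3); meets AR at W = (7/27, 7/9)
W = A + t·(R−A) with t = -1/6

t = -1/6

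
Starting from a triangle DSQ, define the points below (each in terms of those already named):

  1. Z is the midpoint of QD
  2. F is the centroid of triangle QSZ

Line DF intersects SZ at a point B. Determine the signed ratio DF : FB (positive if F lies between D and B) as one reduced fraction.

DF:FB = -4

Choose coordinates D = (0, 0), S = (1, 0), Q = (0, 1).
1. Z is the midpoint of QD ⇒ Z = (0, 1/2)
2. F is the centroid of triangle QSZ ⇒ F = (1/3, 1/2)
line DF meets SZ at B = (1/4, 3/8)
F = D + t·(B−D) with t = 4/3, so DF:FB = 4/3:-1/3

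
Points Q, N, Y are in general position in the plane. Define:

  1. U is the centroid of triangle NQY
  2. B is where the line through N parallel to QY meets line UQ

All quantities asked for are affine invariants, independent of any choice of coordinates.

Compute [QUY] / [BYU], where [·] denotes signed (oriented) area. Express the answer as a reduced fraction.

Choose coordinates Q = (0, 0), N = (1, 0), Y = (0, 1).
1. U is the centroid of triangle NQY ⇒ U = (1/3, 1/3)
2. B is where the line through N parallel to QY meets line UQ ⇒ B = (1, 1)
2·[QUY] = 1/3, 2·[BYU] = 2/3
[QUY]:[BYU] = 1/3:2/3 = 1/2

[QUY]:[BYU] = 1/2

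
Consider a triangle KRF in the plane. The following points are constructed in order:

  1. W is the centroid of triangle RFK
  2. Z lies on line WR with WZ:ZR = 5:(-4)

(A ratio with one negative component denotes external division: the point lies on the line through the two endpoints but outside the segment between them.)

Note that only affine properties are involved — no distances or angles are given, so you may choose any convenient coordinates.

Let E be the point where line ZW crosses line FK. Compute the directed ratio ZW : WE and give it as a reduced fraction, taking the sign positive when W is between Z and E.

ZW:WE = 10

Set K = (0, 0), R = (1, 0), F = (0, 1); any affine frame gives the same invariant.
1. W is the centroid of triangle RFK ⇒ W = (1/3, 1/3)
2. Z lies on line WR with WZ:ZR = 5:(-4) ⇒ Z = (11/3, -4/3)
line ZW meets FK at E = (0, 1/2)
W = Z + t·(E−Z) with t = 10/11, so ZW:WE = 10/11:1/11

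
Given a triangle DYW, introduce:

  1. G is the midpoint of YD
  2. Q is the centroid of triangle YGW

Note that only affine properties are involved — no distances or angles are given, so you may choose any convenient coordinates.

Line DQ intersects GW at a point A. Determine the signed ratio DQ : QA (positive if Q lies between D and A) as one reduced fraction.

Assign D = (0, 0), Y = (1, 0), W = (0, 1) — the answer is frame-independent, so this choice is without loss of generality.
1. G is the midpoint of YD ⇒ G = (1/2, 0)
2. Q is the centroid of triangle YGW ⇒ Q = (1/2, 1/3)
line DQ meets GW at A = (3/8, 1/4)
Q = D + t·(A−D) with t = 4/3, so DQ:QA = 4/3:-1/3

DQ:QA = -4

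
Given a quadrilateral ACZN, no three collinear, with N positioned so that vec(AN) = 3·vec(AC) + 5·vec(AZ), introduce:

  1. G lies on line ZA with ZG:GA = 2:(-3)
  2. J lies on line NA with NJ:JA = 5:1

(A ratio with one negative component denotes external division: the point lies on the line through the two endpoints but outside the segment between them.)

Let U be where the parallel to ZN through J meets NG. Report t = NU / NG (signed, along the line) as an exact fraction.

Assign A = (0, 0), C = (1, 0), Z = (0, 1), N = (3, 5) — the answer is frame-independent, so this choice is without loss of generality.
1. G lies on line ZA with ZG:GA = 2:(-3) ⇒ G = (0, 3)
2. J lies on line NA with NJ:JA = 5:1 ⇒ J = (1/2, 5/6)
through J parallel to ZN: direction (3, 4); meets NG at U = (17/4, 35/6)
U = N + t·(G−N) with t = -5/12

t = -5/12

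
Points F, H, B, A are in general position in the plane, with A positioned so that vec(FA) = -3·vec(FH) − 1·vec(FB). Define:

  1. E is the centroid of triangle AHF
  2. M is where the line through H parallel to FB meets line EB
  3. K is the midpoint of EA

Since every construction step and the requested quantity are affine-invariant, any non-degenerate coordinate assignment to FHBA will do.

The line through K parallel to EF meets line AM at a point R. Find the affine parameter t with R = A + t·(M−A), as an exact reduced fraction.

t = -1/8

Work in coordinates with F = (0, 0), H = (1, 0), B = (0, 1), A = (-3, -1).
1. E is the centroid of triangle AHF ⇒ E = (-2/3, -1/3)
2. M is where the line through H parallel to FB meets line EB ⇒ M = (1, 3)
3. K is the midpoint of EA ⇒ K = (-11/6, -2/3)
through K parallel to EF: direction (2/3, 1/3); meets AM at R = (-7/2, -3/2)
R = A + t·(M−A) with t = -1/8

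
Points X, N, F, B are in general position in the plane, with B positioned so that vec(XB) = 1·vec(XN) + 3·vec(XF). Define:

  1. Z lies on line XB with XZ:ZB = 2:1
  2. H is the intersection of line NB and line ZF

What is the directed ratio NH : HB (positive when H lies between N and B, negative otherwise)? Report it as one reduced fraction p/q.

Choose coordinates X = (0, 0), N = (1, 0), F = (0, 1), B = (1, 3).
1. Z lies on line XB with XZ:ZB = 2:1 ⇒ Z = (2/3, 2)
2. H is the intersection of line NB and line ZF ⇒ H = (1, 5/2)
H = N + t·(B−N) with t = 5/6, so NH:HB = t:(1−t) = 5/6:1/6

NH:HB = 5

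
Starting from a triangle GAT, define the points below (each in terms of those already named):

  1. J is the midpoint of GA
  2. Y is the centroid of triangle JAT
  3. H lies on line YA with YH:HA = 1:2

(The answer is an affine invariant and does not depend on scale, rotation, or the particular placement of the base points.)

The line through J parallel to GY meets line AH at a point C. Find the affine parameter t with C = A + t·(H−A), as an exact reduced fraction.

t = 3/4

Assign G = (0, 0), A = (1, 0), T = (0, 1) — the answer is frame-independent, so this choice is without loss of generality.
1. J is the midpoint of GA ⇒ J = (1/2, 0)
2. Y is the centroid of triangle JAT ⇒ Y = (1/2, 1/3)
3. H lies on line YA with YH:HA = 1:2 ⇒ H = (2/3, 2/9)
through J parallel to GY: direction (1/2, 1/3); meets AH at C = (3/4, 1/6)
C = A + t·(H−A) with t = 3/4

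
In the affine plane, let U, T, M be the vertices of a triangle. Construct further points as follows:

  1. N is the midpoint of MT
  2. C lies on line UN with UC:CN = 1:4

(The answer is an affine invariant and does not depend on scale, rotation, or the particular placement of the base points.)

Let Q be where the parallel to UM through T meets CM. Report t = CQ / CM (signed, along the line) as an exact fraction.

Assign U = (0, 0), T = (1, 0), M = (0, 1) — the answer is frame-independent, so this choice is without loss of generality.
1. N is the midpoint of MT ⇒ N = (1/2, 1/2)
2. C lies on line UN with UC:CN = 1:4 ⇒ C = (1/10, 1/10)
through T parallel to UM: direction (0, 1); meets CM at Q = (1, -8)
Q = C + t·(M−C) with t = -9

t = -9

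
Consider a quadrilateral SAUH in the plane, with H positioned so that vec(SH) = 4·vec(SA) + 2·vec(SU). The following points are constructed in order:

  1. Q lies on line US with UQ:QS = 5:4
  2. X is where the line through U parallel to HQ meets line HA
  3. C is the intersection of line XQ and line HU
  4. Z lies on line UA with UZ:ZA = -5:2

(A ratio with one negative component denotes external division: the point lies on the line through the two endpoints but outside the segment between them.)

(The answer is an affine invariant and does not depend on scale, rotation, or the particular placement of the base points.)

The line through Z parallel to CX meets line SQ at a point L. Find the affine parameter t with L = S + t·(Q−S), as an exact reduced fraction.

t = -119/36

Choose coordinates S = (0, 0), A = (1, 0), U = (0, 1), H = (4, 2).
1. Q lies on line US with UQ:QS = 5:4 ⇒ Q = (0, 4/9)
2. X is where the line through U parallel to HQ meets line HA ⇒ X = (6, 10/3)
3. C is the intersection of line XQ and line HU ⇒ C = (12/5, 8/5)
4. Z lies on line UA with UZ:ZA = -5:2 ⇒ Z = (5/3, -2/3)
through Z parallel to CX: direction (18/5, 26/15); meets SQ at L = (0, -119/81)
L = S + t·(Q−S) with t = -119/36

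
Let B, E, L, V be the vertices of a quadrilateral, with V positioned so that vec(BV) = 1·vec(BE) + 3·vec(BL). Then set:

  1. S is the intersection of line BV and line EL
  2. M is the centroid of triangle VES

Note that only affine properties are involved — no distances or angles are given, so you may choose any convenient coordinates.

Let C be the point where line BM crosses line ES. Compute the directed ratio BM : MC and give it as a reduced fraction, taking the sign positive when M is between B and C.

BM:MC = -2

Work in coordinates with B = (0, 0), E = (1, 0), L = (0, 1), V = (1, 3).
1. S is the intersection of line BV and line EL ⇒ S = (1/4, 3/4)
2. M is the centroid of triangle VES ⇒ M = (3/4, 5/4)
line BM meets ES at C = (3/8, 5/8)
M = B + t·(C−B) with t = 2, so BM:MC = 2:-1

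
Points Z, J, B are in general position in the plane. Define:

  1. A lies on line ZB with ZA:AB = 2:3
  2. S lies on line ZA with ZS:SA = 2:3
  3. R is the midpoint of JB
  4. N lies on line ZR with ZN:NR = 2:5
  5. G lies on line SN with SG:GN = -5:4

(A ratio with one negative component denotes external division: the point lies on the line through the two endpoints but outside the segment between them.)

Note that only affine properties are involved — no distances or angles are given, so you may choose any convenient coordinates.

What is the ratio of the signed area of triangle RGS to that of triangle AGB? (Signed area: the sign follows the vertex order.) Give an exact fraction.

Set Z = (0, 0), J = (1, 0), B = (0, 1); any affine frame gives the same invariant.
1. A lies on line ZB with ZA:AB = 2:3 ⇒ A = (0, 2/5)
2. S lies on line ZA with ZS:SA = 2:3 ⇒ S = (0, 4/25)
3. R is the midpoint of JB ⇒ R = (1/2, 1/2)
4. N lies on line ZR with ZN:NR = 2:5 ⇒ N = (1/7, 1/7)
5. G lies on line SN with SG:GN = -5:4 ⇒ G = (5/7, 13/175)
2·[RGS] = -2/7, 2·[AGB] = 3/7
[RGS]:[AGB] = -2/7:3/7 = -2/3

[RGS]:[AGB] = -2/3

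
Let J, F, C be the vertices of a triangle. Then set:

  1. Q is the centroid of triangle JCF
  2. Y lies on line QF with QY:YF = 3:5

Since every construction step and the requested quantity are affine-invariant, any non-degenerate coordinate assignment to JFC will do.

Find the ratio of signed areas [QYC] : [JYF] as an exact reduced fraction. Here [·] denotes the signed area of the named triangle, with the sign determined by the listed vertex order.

Choose coordinates J = (0, 0), F = (1, 0), C = (0, 1).
1. Q is the centroid of triangle JCF ⇒ Q = (1/3, 1/3)
2. Y lies on line QF with QY:YF = 3:5 ⇒ Y = (7/12, 5/24)
2·[QYC] = 1/8, 2·[JYF] = -5/24
[QYC]:[JYF] = 1/8:-5/24 = -3/5

[QYC]:[JYF] = -3/5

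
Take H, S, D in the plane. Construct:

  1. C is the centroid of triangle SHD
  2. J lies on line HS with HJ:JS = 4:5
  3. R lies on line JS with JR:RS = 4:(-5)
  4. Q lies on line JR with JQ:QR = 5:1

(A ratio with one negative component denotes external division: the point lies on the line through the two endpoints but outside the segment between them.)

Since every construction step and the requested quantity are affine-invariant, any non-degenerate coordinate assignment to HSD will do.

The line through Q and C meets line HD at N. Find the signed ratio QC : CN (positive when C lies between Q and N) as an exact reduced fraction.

QC:CN = -47/9

Assign H = (0, 0), S = (1, 0), D = (0, 1) — the answer is frame-independent, so this choice is without loss of generality.
1. C is the centroid of triangle SHD ⇒ C = (1/3, 1/3)
2. J lies on line HS with HJ:JS = 4:5 ⇒ J = (4/9, 0)
3. R lies on line JS with JR:RS = 4:(-5) ⇒ R = (-16/9, 0)
4. Q lies on line JR with JQ:QR = 5:1 ⇒ Q = (-38/27, 0)
line QC meets HD at N = (0, 38/141)
C = Q + t·(N−Q) with t = 47/38, so QC:CN = 47/38:-9/38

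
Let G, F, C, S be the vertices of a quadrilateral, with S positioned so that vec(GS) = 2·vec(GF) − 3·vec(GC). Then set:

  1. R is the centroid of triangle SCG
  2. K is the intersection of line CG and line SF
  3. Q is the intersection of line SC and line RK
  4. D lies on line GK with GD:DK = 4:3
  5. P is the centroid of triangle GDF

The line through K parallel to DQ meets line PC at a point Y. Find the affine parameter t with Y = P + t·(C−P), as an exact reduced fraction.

t = -113/55

Assign G = (0, 0), F = (1, 0), C = (0, 1), S = (2, -3) — the answer is frame-independent, so this choice is without loss of generality.
1. R is the centroid of triangle SCG ⇒ R = (2/3, -2/3)
2. K is the intersection of line CG and line SF ⇒ K = (0, 3)
3. Q is the intersection of line SC and line RK ⇒ Q = (4/7, -1/7)
4. D lies on line GK with GD:DK = 4:3 ⇒ D = (0, 12/7)
5. P is the centroid of triangle GDF ⇒ P = (1/3, 4/7)
through K parallel to DQ: direction (4/7, -13/7); meets PC at Y = (56/55, -17/55)
Y = P + t·(C−P) with t = -113/55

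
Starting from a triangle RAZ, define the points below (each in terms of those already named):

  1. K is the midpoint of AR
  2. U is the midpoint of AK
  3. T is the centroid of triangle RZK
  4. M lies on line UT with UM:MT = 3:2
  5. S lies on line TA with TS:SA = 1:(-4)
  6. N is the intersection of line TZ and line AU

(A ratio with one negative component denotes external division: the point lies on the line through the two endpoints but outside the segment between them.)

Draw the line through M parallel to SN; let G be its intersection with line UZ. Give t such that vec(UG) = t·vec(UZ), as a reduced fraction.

Choose coordinates R = (0, 0), A = (1, 0), Z = (0, 1).
1. K is the midpoint of AR ⇒ K = (1/2, 0)
2. U is the midpoint of AK ⇒ U = (3/4, 0)
3. T is the centroid of triangle RZK ⇒ T = (1/6, 1/3)
4. M lies on line UT with UM:MT = 3:2 ⇒ M = (2/5, 1/5)
5. S lies on line TA with TS:SA = 1:(-4) ⇒ S = (-1/9, 4/9)
6. N is the intersection of line TZ and line AU ⇒ N = (1/4, 0)
through M parallel to SN: direction (13/36, -4/9); meets UZ at G = (3, -3)
G = U + t·(Z−U) with t = -3

t = -3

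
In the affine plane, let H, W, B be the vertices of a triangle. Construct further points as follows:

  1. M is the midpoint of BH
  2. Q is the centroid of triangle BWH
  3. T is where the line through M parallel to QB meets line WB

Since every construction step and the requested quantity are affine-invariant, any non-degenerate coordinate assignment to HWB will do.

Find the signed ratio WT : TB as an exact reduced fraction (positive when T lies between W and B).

WT:TB = -3

Assign H = (0, 0), W = (1, 0), B = (0, 1) — the answer is frame-independent, so this choice is without loss of generality.
1. M is the midpoint of BH ⇒ M = (0, 1/2)
2. Q is the centroid of triangle BWH ⇒ Q = (1/3, 1/3)
3. T is where the line through M parallel to QB meets line WB ⇒ T = (-1/2, 3/2)
T = W + t·(B−W) with t = 3/2, so WT:TB = t:(1−t) = 3/2:-1/2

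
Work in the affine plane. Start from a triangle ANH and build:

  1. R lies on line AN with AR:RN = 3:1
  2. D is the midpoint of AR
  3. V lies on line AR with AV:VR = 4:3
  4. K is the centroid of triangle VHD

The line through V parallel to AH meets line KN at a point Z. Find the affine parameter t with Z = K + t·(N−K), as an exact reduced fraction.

Set A = (0, 0), N = (1, 0), H = (0, 1); any affine frame gives the same invariant.
1. R lies on line AN with AR:RN = 3:1 ⇒ R = (3/4, 0)
2. D is the midpoint of AR ⇒ D = (3/8, 0)
3. V lies on line AR with AV:VR = 4:3 ⇒ V = (3/7, 0)
4. K is the centroid of triangle VHD ⇒ K = (15/56, 1/3)
through V parallel to AH: direction (0, 1); meets KN at Z = (3/7, 32/123)
Z = K + t·(N−K) with t = 9/41

t = 9/41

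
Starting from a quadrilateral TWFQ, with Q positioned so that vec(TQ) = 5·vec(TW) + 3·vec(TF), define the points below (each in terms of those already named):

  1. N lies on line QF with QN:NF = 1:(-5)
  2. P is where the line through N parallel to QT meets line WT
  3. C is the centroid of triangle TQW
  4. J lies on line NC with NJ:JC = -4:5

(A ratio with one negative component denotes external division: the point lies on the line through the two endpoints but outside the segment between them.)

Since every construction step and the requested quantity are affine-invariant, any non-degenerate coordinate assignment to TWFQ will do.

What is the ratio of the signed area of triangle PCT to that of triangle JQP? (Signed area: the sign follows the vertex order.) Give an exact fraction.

[PCT]:[JQP] = 10/159

Set T = (0, 0), W = (1, 0), F = (0, 1), Q = (5, 3); any affine frame gives the same invariant.
1. N lies on line QF with QN:NF = 1:(-5) ⇒ N = (25/4, 7/2)
2. P is where the line through N parallel to QT meets line WT ⇒ P = (5/12, 0)
3. C is the centroid of triangle TQW ⇒ C = (2, 1)
4. J lies on line NC with NJ:JC = -4:5 ⇒ J = (93/4, 27/2)
2·[PCT] = 5/12, 2·[JQP] = 53/8
[PCT]:[JQP] = 5/12:53/8 = 10/159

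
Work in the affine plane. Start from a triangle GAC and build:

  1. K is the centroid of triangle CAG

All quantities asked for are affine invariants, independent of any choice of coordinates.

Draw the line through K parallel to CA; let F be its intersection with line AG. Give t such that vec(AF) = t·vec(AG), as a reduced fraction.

Work in coordinates with G = (0, 0), A = (1, 0), C = (0, 1).
1. K is the centroid of triangle CAG ⇒ K = (1/3, 1/3)
through K parallel to CA: direction (1, -1); meets AG at F = (2/3, 0)
F = A + t·(G−A) with t = 1/3

t = 1/3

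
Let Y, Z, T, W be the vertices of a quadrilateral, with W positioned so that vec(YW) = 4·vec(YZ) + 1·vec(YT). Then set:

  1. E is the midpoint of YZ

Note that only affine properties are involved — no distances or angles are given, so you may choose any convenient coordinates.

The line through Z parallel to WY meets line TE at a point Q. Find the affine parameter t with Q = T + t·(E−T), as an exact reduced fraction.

t = 10/9

Set Y = (0, 0), Z = (1, 0), T = (0, 1), W = (4, 1); any affine frame gives the same invariant.
1. E is the midpoint of YZ ⇒ E = (1/2, 0)
through Z parallel to WY: direction (-4, -1); meets TE at Q = (5/9, -1/9)
Q = T + t·(E−T) with t = 10/9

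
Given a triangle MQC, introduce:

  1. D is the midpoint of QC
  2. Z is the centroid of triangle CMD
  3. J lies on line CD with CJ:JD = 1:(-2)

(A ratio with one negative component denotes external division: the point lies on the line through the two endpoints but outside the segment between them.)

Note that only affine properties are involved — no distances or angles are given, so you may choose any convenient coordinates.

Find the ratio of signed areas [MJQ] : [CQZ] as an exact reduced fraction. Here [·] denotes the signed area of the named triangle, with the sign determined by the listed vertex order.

[MJQ]:[CQZ] = 9/2

Set M = (0, 0), Q = (1, 0), C = (0, 1); any affine frame gives the same invariant.
1. D is the midpoint of QC ⇒ D = (1/2, 1/2)
2. Z is the centroid of triangle CMD ⇒ Z = (1/6, 1/2)
3. J lies on line CD with CJ:JD = 1:(-2) ⇒ J = (-1/2, 3/2)
2·[MJQ] = -3/2, 2·[CQZ] = -1/3
[MJQ]:[CQZ] = -3/2:-1/3 = 9/2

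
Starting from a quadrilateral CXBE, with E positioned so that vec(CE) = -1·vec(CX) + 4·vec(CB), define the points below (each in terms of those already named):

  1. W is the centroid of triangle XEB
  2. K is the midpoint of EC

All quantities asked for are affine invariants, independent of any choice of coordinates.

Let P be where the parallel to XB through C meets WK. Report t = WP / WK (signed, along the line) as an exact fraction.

t = 10

Work in coordinates with C = (0, 0), X = (1, 0), B = (0, 1), E = (-1, 4).
1. W is the centroid of triangle XEB ⇒ W = (0, 5/3)
2. K is the midpoint of EC ⇒ K = (-1/2, 2)
through C parallel to XB: direction (-1, 1); meets WK at P = (-5, 5)
P = W + t·(K−W) with t = 10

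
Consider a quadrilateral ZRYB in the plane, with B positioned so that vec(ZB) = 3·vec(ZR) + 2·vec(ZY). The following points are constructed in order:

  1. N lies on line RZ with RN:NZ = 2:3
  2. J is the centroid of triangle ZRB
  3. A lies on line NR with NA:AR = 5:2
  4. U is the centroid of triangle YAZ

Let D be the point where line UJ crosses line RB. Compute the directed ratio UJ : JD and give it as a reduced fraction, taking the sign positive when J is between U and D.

UJ:JD = 74/35

Work in coordinates with Z = (0, 0), R = (1, 0), Y = (0, 1), B = (3, 2).
1. N lies on line RZ with RN:NZ = 2:3 ⇒ N = (3/5, 0)
2. J is the centroid of triangle ZRB ⇒ J = (4/3, 2/3)
3. A lies on line NR with NA:AR = 5:2 ⇒ A = (31/35, 0)
4. U is the centroid of triangle YAZ ⇒ U = (31/105, 1/3)
line UJ meets RB at D = (135/74, 61/74)
J = U + t·(D−U) with t = 74/109, so UJ:JD = 74/109:35/109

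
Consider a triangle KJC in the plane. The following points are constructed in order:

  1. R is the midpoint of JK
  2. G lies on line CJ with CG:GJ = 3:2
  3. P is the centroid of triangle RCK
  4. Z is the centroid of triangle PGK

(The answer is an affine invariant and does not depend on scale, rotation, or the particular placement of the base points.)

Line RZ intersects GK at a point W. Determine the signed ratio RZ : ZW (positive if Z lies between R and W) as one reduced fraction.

Work in coordinates with K = (0, 0), J = (1, 0), C = (0, 1).
1. R is the midpoint of JK ⇒ R = (1/2, 0)
2. G lies on line CJ with CG:GJ = 3:2 ⇒ G = (3/5, 2/5)
3. P is the centroid of triangle RCK ⇒ P = (1/6, 1/3)
4. Z is the centroid of triangle PGK ⇒ Z = (23/90, 11/45)
line RZ meets GK at W = (3/10, 1/5)
Z = R + t·(W−R) with t = 11/9, so RZ:ZW = 11/9:-2/9

RZ:ZW = -11/2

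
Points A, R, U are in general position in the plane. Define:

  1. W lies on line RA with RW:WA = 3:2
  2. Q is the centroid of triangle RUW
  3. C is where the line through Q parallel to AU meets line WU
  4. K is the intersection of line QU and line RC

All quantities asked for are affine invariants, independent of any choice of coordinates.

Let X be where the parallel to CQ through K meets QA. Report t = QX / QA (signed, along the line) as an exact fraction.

t = -8/13

Set A = (0, 0), R = (1, 0), U = (0, 1); any affine frame gives the same invariant.
1. W lies on line RA with RW:WA = 3:2 ⇒ W = (2/5, 0)
2. Q is the centroid of triangle RUW ⇒ Q = (7/15, 1/3)
3. C is where the line through Q parallel to AU meets line WU ⇒ C = (7/15, -1/6)
4. K is the intersection of line QU and line RC ⇒ K = (49/65, -1/13)
through K parallel to CQ: direction (0, 1/2); meets QA at X = (49/65, 7/13)
X = Q + t·(A−Q) with t = -8/13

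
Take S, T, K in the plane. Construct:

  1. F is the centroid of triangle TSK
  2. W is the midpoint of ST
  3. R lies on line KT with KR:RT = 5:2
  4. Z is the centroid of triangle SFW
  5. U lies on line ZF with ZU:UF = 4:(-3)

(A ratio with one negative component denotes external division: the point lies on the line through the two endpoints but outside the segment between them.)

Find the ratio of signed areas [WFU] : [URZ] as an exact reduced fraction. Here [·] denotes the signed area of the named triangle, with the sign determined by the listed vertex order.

Choose coordinates S = (0, 0), T = (1, 0), K = (0, 1).
1. F is the centroid of triangle TSK ⇒ F = (1/3, 1/3)
2. W is the midpoint of ST ⇒ W = (1/2, 0)
3. R lies on line KT with KR:RT = 5:2 ⇒ R = (5/7, 2/7)
4. Z is the centroid of triangle SFW ⇒ Z = (5/18, 1/9)
5. U lies on line ZF with ZU:UF = 4:(-3) ⇒ U = (1/2, 1)
2·[WFU] = -1/6, 2·[URZ] = -22/63
[WFU]:[URZ] = -1/6:-22/63 = 21/44

[WFU]:[URZ] = 21/44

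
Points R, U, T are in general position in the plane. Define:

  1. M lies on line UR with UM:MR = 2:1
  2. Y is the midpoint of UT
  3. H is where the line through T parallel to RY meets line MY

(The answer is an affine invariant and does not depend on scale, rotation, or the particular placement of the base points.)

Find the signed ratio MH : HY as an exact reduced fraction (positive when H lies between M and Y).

Choose coordinates R = (0, 0), U = (1, 0), T = (0, 1).
1. M lies on line UR with UM:MR = 2:1 ⇒ M = (1/3, 0)
2. Y is the midpoint of UT ⇒ Y = (1/2, 1/2)
3. H is where the line through T parallel to RY meets line MY ⇒ H = (1, 2)
H = M + t·(Y−M) with t = 4, so MH:HY = t:(1−t) = 4:-3

MH:HY = -4/3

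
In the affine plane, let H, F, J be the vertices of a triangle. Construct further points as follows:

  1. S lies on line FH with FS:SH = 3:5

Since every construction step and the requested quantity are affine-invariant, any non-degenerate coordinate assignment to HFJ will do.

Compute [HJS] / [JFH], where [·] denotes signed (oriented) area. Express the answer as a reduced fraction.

Work in coordinates with H = (0, 0), F = (1, 0), J = (0, 1).
1. S lies on line FH with FS:SH = 3:5 ⇒ S = (5/8, 0)
2·[HJS] = -5/8, 2·[JFH] = -1
[HJS]:[JFH] = -5/8:-1 = 5/8

[HJS]:[JFH] = 5/8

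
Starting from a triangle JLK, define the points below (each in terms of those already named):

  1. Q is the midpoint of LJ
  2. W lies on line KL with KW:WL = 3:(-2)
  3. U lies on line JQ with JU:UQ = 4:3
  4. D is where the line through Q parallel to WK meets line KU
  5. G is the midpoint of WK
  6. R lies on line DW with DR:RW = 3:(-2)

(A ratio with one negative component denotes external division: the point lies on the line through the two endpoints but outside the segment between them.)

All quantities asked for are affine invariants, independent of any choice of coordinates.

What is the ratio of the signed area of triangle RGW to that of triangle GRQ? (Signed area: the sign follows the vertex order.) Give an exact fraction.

Assign J = (0, 0), L = (1, 0), K = (0, 1) — the answer is frame-independent, so this choice is without loss of generality.
1. Q is the midpoint of LJ ⇒ Q = (1/2, 0)
2. W lies on line KL with KW:WL = 3:(-2) ⇒ W = (3, -2)
3. U lies on line JQ with JU:UQ = 4:3 ⇒ U = (2/7, 0)
4. D is where the line through Q parallel to WK meets line KU ⇒ D = (1/5, 3/10)
5. G is the midpoint of WK ⇒ G = (3/2, -1/2)
6. R lies on line DW with DR:RW = 3:(-2) ⇒ R = (43/5, -33/5)
2·[RGW] = 3/2, 2·[GRQ] = -51/20
[RGW]:[GRQ] = 3/2:-51/20 = -10/17

[RGW]:[GRQ] = -10/17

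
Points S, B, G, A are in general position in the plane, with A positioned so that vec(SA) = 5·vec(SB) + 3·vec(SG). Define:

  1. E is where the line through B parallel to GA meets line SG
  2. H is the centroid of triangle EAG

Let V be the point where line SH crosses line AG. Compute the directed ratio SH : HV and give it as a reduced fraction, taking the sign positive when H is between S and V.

Choose coordinates S = (0, 0), B = (1, 0), G = (0, 1), A = (5, 3).
1. E is where the line through B parallel to GA meets line SG ⇒ E = (0, -2/5)
2. H is the centroid of triangle EAG ⇒ H = (5/3, 6/5)
line SH meets AG at V = (25/8, 9/4)
H = S + t·(V−S) with t = 8/15, so SH:HV = 8/15:7/15

SH:HV = 8/7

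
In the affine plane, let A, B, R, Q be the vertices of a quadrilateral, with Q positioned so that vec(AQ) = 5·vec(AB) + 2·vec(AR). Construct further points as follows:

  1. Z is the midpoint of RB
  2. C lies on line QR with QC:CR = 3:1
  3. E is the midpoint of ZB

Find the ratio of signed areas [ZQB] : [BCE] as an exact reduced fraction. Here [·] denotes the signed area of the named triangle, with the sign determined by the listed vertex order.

[ZQB]:[BCE] = -8

Choose coordinates A = (0, 0), B = (1, 0), R = (0, 1), Q = (5, 2).
1. Z is the midpoint of RB ⇒ Z = (1/2, 1/2)
2. C lies on line QR with QC:CR = 3:1 ⇒ C = (5/4, 5/4)
3. E is the midpoint of ZB ⇒ E = (3/4, 1/4)
2·[ZQB] = -3, 2·[BCE] = 3/8
[ZQB]:[BCE] = -3:3/8 = -8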